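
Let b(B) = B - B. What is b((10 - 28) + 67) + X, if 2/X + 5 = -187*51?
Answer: -1/4771 ≈ -0.00020960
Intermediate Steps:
X = -1/4771 (X = 2/(-5 - 187*51) = 2/(-5 - 9537) = 2/(-9542) = 2*(-1/9542) = -1/4771 ≈ -0.00020960)
b(B) = 0
b((10 - 28) + 67) + X = 0 - 1/4771 = -1/4771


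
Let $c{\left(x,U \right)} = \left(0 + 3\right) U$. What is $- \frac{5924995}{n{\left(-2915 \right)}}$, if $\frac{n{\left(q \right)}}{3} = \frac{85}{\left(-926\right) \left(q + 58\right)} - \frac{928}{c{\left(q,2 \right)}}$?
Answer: $\frac{15675060122090}{1227549793} \approx 12769.0$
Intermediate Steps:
$c{\left(x,U \right)} = 3 U$
$n{\left(q \right)} = -464 + \frac{255}{-53708 - 926 q}$ ($n{\left(q \right)} = 3 \left(\frac{85}{\left(-926\right) \left(q + 58\right)} - \frac{928}{3 \cdot 2}\right) = 3 \left(\frac{85}{\left(-926\right) \left(58 + q\right)} - \frac{928}{6}\right) = 3 \left(\frac{85}{-53708 - 926 q} - \frac{464}{3}\right) = 3 \left(- \frac{464}{3} + \frac{85}{-53708 - 926 q}\right) = -464 + \frac{255}{-53708 - 926 q}$)
$- \frac{5924995}{n{\left(-2915 \right)}} = - \frac{5924995}{\frac{1}{926} \frac{1}{58 - 2915} \left(-24920767 - -1252470560\right)} = - \frac{5924995}{\frac{1}{926} \frac{1}{-2857} \left(-24920767 + 1252470560\right)} = - \frac{5924995}{\frac{1}{926} \left(- \frac{1}{2857}\right) 1227549793} = - \frac{5924995}{- \frac{1227549793}{2645582}} = \left(-5924995\right) \left(- \frac{2645582}{1227549793}\right) = \frac{15675060122090}{1227549793}$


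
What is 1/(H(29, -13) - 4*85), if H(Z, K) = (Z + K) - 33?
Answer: -1/357 ≈ -0.0028011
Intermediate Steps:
H(Z, K) = -33 + K + Z (H(Z, K) = (K + Z) - 33 = -33 + K + Z)
1/(H(29, -13) - 4*85) = 1/((-33 - 13 + 29) - 4*85) = 1/(-17 - 340) = 1/(-357) = -1/357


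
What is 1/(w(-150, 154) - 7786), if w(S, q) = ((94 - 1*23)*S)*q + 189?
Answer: -1/1647697 ≈ -6.0691e-7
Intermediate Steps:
w(S, q) = 189 + 71*S*q (w(S, q) = ((94 - 23)*S)*q + 189 = (71*S)*q + 189 = 71*S*q + 189 = 189 + 71*S*q)
1/(w(-150, 154) - 7786) = 1/((189 + 71*(-150)*154) - 7786) = 1/((189 - 1640100) - 7786) = 1/(-1639911 - 7786) = 1/(-1647697) = -1/1647697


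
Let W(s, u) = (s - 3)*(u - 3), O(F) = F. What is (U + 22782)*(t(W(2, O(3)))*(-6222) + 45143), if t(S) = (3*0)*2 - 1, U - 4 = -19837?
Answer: 151475385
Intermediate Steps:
U = -19833 (U = 4 - 19837 = -19833)
W(s, u) = (-3 + s)*(-3 + u)
t(S) = -1 (t(S) = 0*2 - 1 = 0 - 1 = -1)
(U + 22782)*(t(W(2, O(3)))*(-6222) + 45143) = (-19833 + 22782)*(-1*(-6222) + 45143) = 2949*(6222 + 45143) = 2949*51365 = 151475385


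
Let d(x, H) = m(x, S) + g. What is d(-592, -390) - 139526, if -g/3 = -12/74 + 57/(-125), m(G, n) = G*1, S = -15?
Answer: -648037173/4625 ≈ -1.4012e+5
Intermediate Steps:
m(G, n) = G
g = 8577/4625 (g = -3*(-12/74 + 57/(-125)) = -3*(-12*1/74 + 57*(-1/125)) = -3*(-6/37 - 57/125) = -3*(-2859/4625) = 8577/4625 ≈ 1.8545)
d(x, H) = 8577/4625 + x (d(x, H) = x + 8577/4625 = 8577/4625 + x)
d(-592, -390) - 139526 = (8577/4625 - 592) - 139526 = -2729423/4625 - 139526 = -648037173/4625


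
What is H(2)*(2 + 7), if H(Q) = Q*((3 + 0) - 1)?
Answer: 36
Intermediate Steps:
H(Q) = 2*Q (H(Q) = Q*(3 - 1) = Q*2 = 2*Q)
H(2)*(2 + 7) = (2*2)*(2 + 7) = 4*9 = 36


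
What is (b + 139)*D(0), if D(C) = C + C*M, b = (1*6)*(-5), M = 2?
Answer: 0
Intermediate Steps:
b = -30 (b = 6*(-5) = -30)
D(C) = 3*C (D(C) = C + C*2 = C + 2*C = 3*C)
(b + 139)*D(0) = (-30 + 139)*(3*0) = 109*0 = 0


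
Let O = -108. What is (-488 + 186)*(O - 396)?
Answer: 152208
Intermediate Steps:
(-488 + 186)*(O - 396) = (-488 + 186)*(-108 - 396) = -302*(-504) = 152208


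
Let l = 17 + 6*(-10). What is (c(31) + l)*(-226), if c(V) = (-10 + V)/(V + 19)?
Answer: 240577/25 ≈ 9623.1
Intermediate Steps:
l = -43 (l = 17 - 60 = -43)
c(V) = (-10 + V)/(19 + V)
(c(31) + l)*(-226) = ((-10 + 31)/(19 + 31) - 43)*(-226) = (21/50 - 43)*(-226) = -2129/50*(-226) = 240577/25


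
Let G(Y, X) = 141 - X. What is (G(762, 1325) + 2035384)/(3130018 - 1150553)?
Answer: 406840/395893 ≈ 1.0277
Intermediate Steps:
(G(762, 1325) + 2035384)/(3130018 - 1150553) = ((141 - 1*1325) + 2035384)/(3130018 - 1150553) = ((141 - 1325) + 2035384)/1979465 = (-1184 + 2035384)*(1/1979465) = 2034200*(1/1979465) = 406840/395893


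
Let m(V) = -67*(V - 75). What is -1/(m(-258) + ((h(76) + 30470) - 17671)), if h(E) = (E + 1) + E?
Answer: -1/35263 ≈ -2.8358e-5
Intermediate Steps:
h(E) = 1 + 2*E (h(E) = (1 + E) + E = 1 + 2*E)
m(V) = 5025 - 67*V (m(V) = -67*(-75 + V) = 5025 - 67*V)
-1/(m(-258) + ((h(76) + 30470) - 17671)) = -1/((5025 - 67*(-258)) + (((1 + 2*76) + 30470) - 17671)) = -1/((5025 + 17286) + (((1 + 152) + 30470) - 17671)) = -1/(22311 + ((153 + 30470) - 17671)) = -1/(22311 + (30623 - 17671)) = -1/(22311 + 12952) = -1/35263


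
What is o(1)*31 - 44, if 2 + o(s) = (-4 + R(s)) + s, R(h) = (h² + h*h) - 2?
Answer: -199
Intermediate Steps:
R(h) = -2 + 2*h² (R(h) = (h² + h²) - 2 = 2*h² - 2 = -2 + 2*h²)
o(s) = -8 + s + 2*s² (o(s) = -2 + ((-4 + (-2 + 2*s²)) + s) = -2 + ((-6 + 2*s²) + s) = -2 + (-6 + s + 2*s²) = -8 + s + 2*s²)
o(1)*31 - 44 = (-8 + 1 + 2*1²)*31 - 44 = (-8 + 1 + 2*1)*31 - 44 = (-8 + 1 + 2)*31 - 44 = -5*31 - 44 = -155 - 44 = -199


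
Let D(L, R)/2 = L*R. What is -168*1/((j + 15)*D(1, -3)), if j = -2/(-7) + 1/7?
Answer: 49/27 ≈ 1.8148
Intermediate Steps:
D(L, R) = 2*L*R (D(L, R) = 2*(L*R) = 2*L*R)
j = 3/7 (j = -2*(-1/7) + 1*(1/7) = 2/7 + 1/7 = 3/7 ≈ 0.42857)
-168*1/((j + 15)*D(1, -3)) = -168*(-1/(6*(3/7 + 15))) = -168/((-6*108/7)) = -168/(-648/7) = -168*(-7/648) = 49/27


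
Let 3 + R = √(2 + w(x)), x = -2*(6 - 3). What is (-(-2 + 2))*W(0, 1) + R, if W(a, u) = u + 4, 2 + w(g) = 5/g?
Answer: -3 + I*√30/6 ≈ -3.0 + 0.91287*I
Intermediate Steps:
x = -6 (x = -2*3 = -6)
w(g) = -2 + 5/g
W(a, u) = 4 + u
R = -3 + I*√30/6 (R = -3 + √(2 + (-2 + 5/(-6))) = -3 + √(2 + (-2 + 5*(-⅙))) = -3 + √(2 + (-2 - ⅚)) = -3 + √(2 - 17/6) = -3 + √(-⅚) = -3 + I*√30/6 ≈ -3.0 + 0.91287*I)
(-(-2 + 2))*W(0, 1) + R = (-(-2 + 2))*(4 + 1) + (-3 + I*√30/6) = -1*0*5 + (-3 + I*√30/6) = 0*5 + (-3 + I*√30/6) = 0 + (-3 + I*√30/6) = -3 + I*√30/6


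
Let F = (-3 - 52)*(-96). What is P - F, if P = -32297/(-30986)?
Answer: -163573783/30986 ≈ -5279.0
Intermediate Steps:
F = 5280 (F = -55*(-96) = 5280)
P = 32297/30986 (P = -32297*(-1/30986) = 32297/30986 ≈ 1.0423)
P - F = 32297/30986 - 1*5280 = 32297/30986 - 5280 = -163573783/30986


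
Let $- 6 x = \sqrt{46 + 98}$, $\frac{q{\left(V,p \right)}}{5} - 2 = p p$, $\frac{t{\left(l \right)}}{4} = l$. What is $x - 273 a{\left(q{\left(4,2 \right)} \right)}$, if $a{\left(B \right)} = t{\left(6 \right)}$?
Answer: $-6554$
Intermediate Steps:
$t{\left(l \right)} = 4 l$
$q{\left(V,p \right)} = 10 + 5 p^{2}$ ($q{\left(V,p \right)} = 10 + 5 p p = 10 + 5 p^{2}$)
$a{\left(B \right)} = 24$ ($a{\left(B \right)} = 4 \cdot 6 = 24$)
$x = -2$ ($x = - \frac{\sqrt{46 + 98}}{6} = - \frac{\sqrt{144}}{6} = \left(- \frac{1}{6}\right) 12 = -2$)
$x - 273 a{\left(q{\left(4,2 \right)} \right)} = -2 - 6552 = -6554$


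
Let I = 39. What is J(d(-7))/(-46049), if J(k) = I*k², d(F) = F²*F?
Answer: -4588311/46049 ≈ -99.640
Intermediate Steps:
d(F) = F³
J(k) = 39*k²
J(d(-7))/(-46049) = (39*((-7)³)²)/(-46049) = (39*(-343)²)*(-1/46049) = (39*117649)*(-1/46049) = 4588311*(-1/46049) = -4588311/46049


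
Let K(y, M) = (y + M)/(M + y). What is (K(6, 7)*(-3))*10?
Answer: -30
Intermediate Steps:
K(y, M) = 1 (K(y, M) = (M + y)/(M + y) = 1)
(K(6, 7)*(-3))*10 = (1*(-3))*10 = -3*10 = -30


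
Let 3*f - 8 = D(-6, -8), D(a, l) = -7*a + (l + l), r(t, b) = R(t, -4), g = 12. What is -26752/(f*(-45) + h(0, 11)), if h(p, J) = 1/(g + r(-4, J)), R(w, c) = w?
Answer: 214016/4079 ≈ 52.468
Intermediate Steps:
r(t, b) = t
D(a, l) = -7*a + 2*l
f = 34/3 (f = 8/3 + (-7*(-6) + 2*(-8))/3 = 8/3 + (42 - 16)/3 = 8/3 + (1/3)*26 = 8/3 + 26/3 = 34/3 ≈ 11.333)
h(p, J) = 1/8 (h(p, J) = 1/(12 - 4) = 1/8)
-26752/(f*(-45) + h(0, 11)) = -26752/((34/3)*(-45) + 1/8) = -26752/(-510 + 1/8) = -26752/(-4079/8) = -26752*(-8/4079) = 214016/4079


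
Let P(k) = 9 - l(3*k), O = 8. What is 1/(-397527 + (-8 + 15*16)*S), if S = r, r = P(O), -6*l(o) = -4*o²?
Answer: -1/484527 ≈ -2.0639e-6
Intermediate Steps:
l(o) = 2*o²/3 (l(o) = -(-2)*o²/3 = 2*o²/3)
P(k) = 9 - 6*k² (P(k) = 9 - 2*(3*k)²/3 = 9 - 2*9*k²/3 = 9 - 6*k²)
r = -375 (r = 9 - 6*8² = 9 - 6*64 = 9 - 384 = -375)
S = -375
1/(-397527 + (-8 + 15*16)*S) = 1/(-397527 + (-8 + 15*16)*(-375)) = 1/(-397527 + (-8 + 240)*(-375)) = 1/(-397527 + 232*(-375)) = 1/(-397527 - 87000) = 1/(-484527) = -1/484527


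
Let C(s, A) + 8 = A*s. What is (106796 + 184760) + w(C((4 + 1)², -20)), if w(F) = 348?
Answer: 291904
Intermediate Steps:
C(s, A) = -8 + A*s
(106796 + 184760) + w(C((4 + 1)², -20)) = (106796 + 184760) + 348 = 291556 + 348 = 291904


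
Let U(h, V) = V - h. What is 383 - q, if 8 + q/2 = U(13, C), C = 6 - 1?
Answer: 415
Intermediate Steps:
C = 5
q = -32 (q = -16 + 2*(5 - 1*13) = -16 + 2*(5 - 13) = -16 + 2*(-8) = -16 - 16 = -32)
383 - q = 383 - 1*(-32) = 383 + 32 = 415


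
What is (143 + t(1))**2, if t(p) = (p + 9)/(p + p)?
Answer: 21904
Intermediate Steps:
t(p) = (9 + p)/(2*p) (t(p) = (9 + p)/((2*p)) = (9 + p)*(1/(2*p)) = (9 + p)/(2*p))
(143 + t(1))**2 = (143 + (1/2)*(9 + 1)/1)**2 = (143 + (1/2)*1*10)**2 = (143 + 5)**2 = 148**2 = 21904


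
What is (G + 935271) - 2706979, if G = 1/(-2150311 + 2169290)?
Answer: -33625246131/18979 ≈ -1.7717e+6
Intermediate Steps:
G = 1/18979 ≈ 5.2690e-5
(G + 935271) - 2706979 = (1/18979 + 935271) - 2706979 = 17750508310/18979 - 2706979 = -33625246131/18979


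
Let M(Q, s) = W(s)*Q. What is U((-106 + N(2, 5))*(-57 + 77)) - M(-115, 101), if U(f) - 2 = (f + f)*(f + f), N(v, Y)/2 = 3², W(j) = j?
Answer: 12402017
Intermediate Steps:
N(v, Y) = 18 (N(v, Y) = 2*3² = 2*9 = 18)
U(f) = 2 + 4*f² (U(f) = 2 + (f + f)*(f + f) = 2 + (2*f)*(2*f) = 2 + 4*f²)
M(Q, s) = Q*s (M(Q, s) = s*Q = Q*s)
U((-106 + N(2, 5))*(-57 + 77)) - M(-115, 101) = (2 + 4*((-106 + 18)*(-57 + 77))²) - (-115)*101 = (2 + 4*(-88*20)²) - 1*(-11615) = (2 + 4*(-1760)²) + 11615 = (2 + 4*3097600) + 11615 = (2 + 12390400) + 11615 = 12390402 + 11615 = 12402017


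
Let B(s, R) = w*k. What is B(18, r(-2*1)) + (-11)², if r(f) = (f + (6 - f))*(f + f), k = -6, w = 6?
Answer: 85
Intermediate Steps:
r(f) = 12*f (r(f) = 6*(2*f) = 12*f)
B(s, R) = -36 (B(s, R) = 6*(-6) = -36)
B(18, r(-2*1)) + (-11)² = -36 + (-11)² = -36 + 121 = 85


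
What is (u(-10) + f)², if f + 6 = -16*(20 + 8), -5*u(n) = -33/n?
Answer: 516789289/2500 ≈ 2.0672e+5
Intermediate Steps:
u(n) = 33/(5*n) (u(n) = -(-33)/(5*n) = 33/(5*n))
f = -454 (f = -6 - 16*(20 + 8) = -6 - 16*28 = -6 - 448 = -454)
(u(-10) + f)² = ((33/5)/(-10) - 454)² = ((33/5)*(-⅒) - 454)² = (-33/50 - 454)² = (-22733/50)² = 516789289/2500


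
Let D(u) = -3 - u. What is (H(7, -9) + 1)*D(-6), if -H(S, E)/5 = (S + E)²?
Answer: -57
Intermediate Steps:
H(S, E) = -5*(E + S)² (H(S, E) = -5*(S + E)² = -5*(E + S)²)
(H(7, -9) + 1)*D(-6) = (-5*(-9 + 7)² + 1)*(-3 - 1*(-6)) = (-5*(-2)² + 1)*(-3 + 6) = (-5*4 + 1)*3 = (-20 + 1)*3 = -19*3 = -57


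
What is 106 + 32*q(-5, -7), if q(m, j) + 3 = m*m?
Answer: 810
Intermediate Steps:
q(m, j) = -3 + m² (q(m, j) = -3 + m*m = -3 + m²)
106 + 32*q(-5, -7) = 106 + 32*(-3 + (-5)²) = 106 + 32*(-3 + 25) = 106 + 32*22 = 106 + 704 = 810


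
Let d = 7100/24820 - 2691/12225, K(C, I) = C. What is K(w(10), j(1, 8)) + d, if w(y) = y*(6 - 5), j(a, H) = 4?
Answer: 50904198/5057075 ≈ 10.066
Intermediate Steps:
w(y) = y (w(y) = y*1 = y)
d = 333448/5057075 (d = 7100*(1/24820) - 2691*1/12225 = 355/1241 - 897/4075 = 333448/5057075 ≈ 0.065937)
K(w(10), j(1, 8)) + d = 10 + 333448/5057075 = 50904198/5057075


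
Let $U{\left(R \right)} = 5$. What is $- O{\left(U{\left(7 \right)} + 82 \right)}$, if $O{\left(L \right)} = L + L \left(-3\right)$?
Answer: $174$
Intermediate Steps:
$O{\left(L \right)} = - 2 L$ ($O{\left(L \right)} = L - 3 L = - 2 L$)
$- O{\left(U{\left(7 \right)} + 82 \right)} = - \left(-2\right) \left(5 + 82\right) = - \left(-2\right) 87 = \left(-1\right) \left(-174\right) = 174$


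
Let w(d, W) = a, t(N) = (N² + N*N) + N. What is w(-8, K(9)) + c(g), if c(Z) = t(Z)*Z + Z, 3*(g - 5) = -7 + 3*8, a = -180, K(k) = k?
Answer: 64036/27 ≈ 2371.7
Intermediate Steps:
t(N) = N + 2*N² (t(N) = (N² + N²) + N = 2*N² + N = N + 2*N²)
w(d, W) = -180
g = 32/3 (g = 5 + (-7 + 3*8)/3 = 5 + (-7 + 24)/3 = 5 + (⅓)*17 = 5 + 17/3 = 32/3 ≈ 10.667)
c(Z) = Z + Z²*(1 + 2*Z) (c(Z) = (Z*(1 + 2*Z))*Z + Z = Z²*(1 + 2*Z) + Z = Z + Z²*(1 + 2*Z))
w(-8, K(9)) + c(g) = -180 + 32*(1 + 32*(1 + 2*(32/3))/3)/3 = -180 + 32*(1 + 32*(1 + 64/3)/3)/3 = -180 + 32*(1 + (32/3)*(67/3))/3 = -180 + 32*(1 + 2144/9)/3 = -180 + (32/3)*(2153/9) = -180 + 68896/27 = 64036/27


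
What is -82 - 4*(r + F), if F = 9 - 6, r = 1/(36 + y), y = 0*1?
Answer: -847/9 ≈ -94.111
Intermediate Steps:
y = 0
r = 1/36 (r = 1/(36 + 0) = 1/36 ≈ 0.027778)
F = 3
-82 - 4*(r + F) = -82 - 4*(1/36 + 3) = -82 - 4*109/36 = -82 - 109/9 = -847/9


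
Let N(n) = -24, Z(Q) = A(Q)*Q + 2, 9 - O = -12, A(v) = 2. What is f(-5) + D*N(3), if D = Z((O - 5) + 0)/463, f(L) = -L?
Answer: 1499/463 ≈ 3.2376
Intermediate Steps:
O = 21 (O = 9 - 1*(-12) = 9 + 12 = 21)
Z(Q) = 2 + 2*Q (Z(Q) = 2*Q + 2 = 2 + 2*Q)
D = 34/463 (D = (2 + 2*((21 - 5) + 0))/463 = (2 + 2*(16 + 0))*(1/463) = (2 + 2*16)*(1/463) = (2 + 32)*(1/463) = 34*(1/463) = 34/463 ≈ 0.073434)
f(-5) + D*N(3) = -1*(-5) + (34/463)*(-24) = 5 - 816/463 = 1499/463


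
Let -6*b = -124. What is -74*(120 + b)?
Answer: -31228/3 ≈ -10409.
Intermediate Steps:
b = 62/3 (b = -⅙*(-124) = 62/3 ≈ 20.667)
-74*(120 + b) = -74*(120 + 62/3) = -74*422/3 = -31228/3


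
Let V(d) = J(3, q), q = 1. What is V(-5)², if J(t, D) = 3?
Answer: 9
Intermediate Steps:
V(d) = 3
V(-5)² = 3² = 9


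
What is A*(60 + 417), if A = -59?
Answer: -28143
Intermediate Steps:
A*(60 + 417) = -59*(60 + 417) = -59*477 = -28143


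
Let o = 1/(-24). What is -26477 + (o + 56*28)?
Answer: -597817/24 ≈ -24909.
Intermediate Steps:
o = -1/24 ≈ -0.041667
-26477 + (o + 56*28) = -26477 + (-1/24 + 56*28) = -26477 + (-1/24 + 1568) = -26477 + 37631/24 = -597817/24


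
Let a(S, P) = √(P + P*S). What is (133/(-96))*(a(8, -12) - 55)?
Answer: 7315/96 - 133*I*√3/16 ≈ 76.198 - 14.398*I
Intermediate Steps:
(133/(-96))*(a(8, -12) - 55) = (133/(-96))*(√(-12*(1 + 8)) - 55) = (133*(-1/96))*(√(-12*9) - 55) = -133*(√(-108) - 55)/96 = -133*(6*I*√3 - 55)/96 = -133*(-55 + 6*I*√3)/96 = 7315/96 - 133*I*√3/16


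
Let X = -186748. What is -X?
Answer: 186748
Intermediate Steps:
-X = -1*(-186748) = 186748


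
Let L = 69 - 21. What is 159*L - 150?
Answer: 7482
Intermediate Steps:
L = 48
159*L - 150 = 159*48 - 150 = 7632 - 150 = 7482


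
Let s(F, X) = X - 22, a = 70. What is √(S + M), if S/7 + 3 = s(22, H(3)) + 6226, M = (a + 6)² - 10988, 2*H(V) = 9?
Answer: √152906/2 ≈ 195.52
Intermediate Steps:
H(V) = 9/2 (H(V) = (½)*9 = 9/2)
s(F, X) = -22 + X
M = -5212 (M = (70 + 6)² - 10988 = 76² - 10988 = 5776 - 10988 = -5212)
S = 86877/2 (S = -21 + 7*((-22 + 9/2) + 6226) = -21 + 7*(-35/2 + 6226) = -21 + 7*(12417/2) = -21 + 86919/2 = 86877/2 ≈ 43439.)
√(S + M) = √(86877/2 - 5212) = √(76453/2) = √152906/2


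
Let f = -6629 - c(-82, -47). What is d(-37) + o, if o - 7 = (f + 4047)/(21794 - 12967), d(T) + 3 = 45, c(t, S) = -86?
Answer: 33079/679 ≈ 48.717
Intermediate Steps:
f = -6543 (f = -6629 - 1*(-86) = -6629 + 86 = -6543)
d(T) = 42 (d(T) = -3 + 45 = 42)
o = 4561/679 (o = 7 + (-6543 + 4047)/(21794 - 12967) = 7 - 2496/8827 = 7 - 2496*1/8827 = 7 - 192/679 = 4561/679 ≈ 6.7172)
d(-37) + o = 42 + 4561/679 = 33079/679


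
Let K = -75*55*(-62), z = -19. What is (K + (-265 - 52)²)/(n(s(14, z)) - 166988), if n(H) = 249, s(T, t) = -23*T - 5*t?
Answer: -356239/166739 ≈ -2.1365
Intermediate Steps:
K = 255750 (K = -4125*(-62) = 255750)
(K + (-265 - 52)²)/(n(s(14, z)) - 166988) = (255750 + (-265 - 52)²)/(249 - 166988) = (255750 + (-317)²)/(-166739) = (255750 + 100489)*(-1/166739) = 356239*(-1/166739) = -356239/166739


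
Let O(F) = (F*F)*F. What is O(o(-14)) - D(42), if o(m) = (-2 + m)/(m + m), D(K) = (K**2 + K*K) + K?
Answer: -1224446/343 ≈ -3569.8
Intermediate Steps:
D(K) = K + 2*K**2 (D(K) = (K**2 + K**2) + K = 2*K**2 + K = K + 2*K**2)
o(m) = (-2 + m)/(2*m) (o(m) = (-2 + m)/((2*m)) = (-2 + m)*(1/(2*m)) = (-2 + m)/(2*m))
O(F) = F**3 (O(F) = F**2*F = F**3)
O(o(-14)) - D(42) = ((1/2)*(-2 - 14)/(-14))**3 - 42*(1 + 2*42) = ((1/2)*(-1/14)*(-16))**3 - 42*(1 + 84) = (4/7)**3 - 42*85 = 64/343 - 1*3570 = 64/343 - 3570 = -1224446/343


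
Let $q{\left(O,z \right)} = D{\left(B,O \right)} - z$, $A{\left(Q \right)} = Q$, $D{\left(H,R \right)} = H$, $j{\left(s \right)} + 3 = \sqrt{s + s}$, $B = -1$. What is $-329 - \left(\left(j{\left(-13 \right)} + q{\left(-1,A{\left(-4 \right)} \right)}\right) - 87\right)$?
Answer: $-242 - i \sqrt{26} \approx -242.0 - 5.099 i$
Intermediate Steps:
$j{\left(s \right)} = -3 + \sqrt{2} \sqrt{s}$ ($j{\left(s \right)} = -3 + \sqrt{s + s} = -3 + \sqrt{2 s} = -3 + \sqrt{2} \sqrt{s}$)
$q{\left(O,z \right)} = -1 - z$
$-329 - \left(\left(j{\left(-13 \right)} + q{\left(-1,A{\left(-4 \right)} \right)}\right) - 87\right) = -329 - \left(\left(\left(-3 + \sqrt{2} \sqrt{-13}\right) - -3\right) - 87\right) = -329 - \left(\left(\left(-3 + \sqrt{2} i \sqrt{13}\right) + \left(-1 + 4\right)\right) - 87\right) = -329 - \left(\left(\left(-3 + i \sqrt{26}\right) + 3\right) - 87\right) = -329 - \left(i \sqrt{26} - 87\right) = -329 - \left(-87 + i \sqrt{26}\right) = -329 + \left(87 - i \sqrt{26}\right) = -242 - i \sqrt{26}$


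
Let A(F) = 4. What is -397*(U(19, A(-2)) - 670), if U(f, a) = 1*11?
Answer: 261623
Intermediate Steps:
U(f, a) = 11
-397*(U(19, A(-2)) - 670) = -397*(11 - 670) = -397*(-659) = 261623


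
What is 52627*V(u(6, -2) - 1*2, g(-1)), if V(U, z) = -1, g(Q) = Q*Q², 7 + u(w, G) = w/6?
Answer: -52627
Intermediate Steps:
u(w, G) = -7 + w/6
g(Q) = Q³
52627*V(u(6, -2) - 1*2, g(-1)) = 52627*(-1) = -52627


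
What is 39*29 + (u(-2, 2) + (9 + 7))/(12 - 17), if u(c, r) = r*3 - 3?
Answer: 5636/5 ≈ 1127.2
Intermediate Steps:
u(c, r) = -3 + 3*r (u(c, r) = 3*r - 3 = -3 + 3*r)
39*29 + (u(-2, 2) + (9 + 7))/(12 - 17) = 39*29 + ((-3 + 3*2) + (9 + 7))/(12 - 17) = 1131 + ((-3 + 6) + 16)/(-5) = 1131 + (3 + 16)*(-1/5) = 1131 + 19*(-1/5) = 1131 - 19/5 = 5636/5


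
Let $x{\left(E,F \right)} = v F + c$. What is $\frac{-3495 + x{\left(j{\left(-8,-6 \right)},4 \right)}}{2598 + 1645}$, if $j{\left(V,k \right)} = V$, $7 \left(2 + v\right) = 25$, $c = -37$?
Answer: $- \frac{24680}{29701} \approx -0.83095$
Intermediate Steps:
$v = \frac{11}{7}$ ($v = -2 + \frac{1}{7} \cdot 25 = -2 + \frac{25}{7} = \frac{11}{7} \approx 1.5714$)
$x{\left(E,F \right)} = -37 + \frac{11 F}{7}$ ($x{\left(E,F \right)} = \frac{11 F}{7} - 37 = -37 + \frac{11 F}{7}$)
$\frac{-3495 + x{\left(j{\left(-8,-6 \right)},4 \right)}}{2598 + 1645} = \frac{-3495 + \left(-37 + \frac{11}{7} \cdot 4\right)}{2598 + 1645} = \frac{-3495 + \left(-37 + \frac{44}{7}\right)}{4243} = \left(-3495 - \frac{215}{7}\right) \frac{1}{4243} = \left(- \frac{24680}{7}\right) \frac{1}{4243} = - \frac{24680}{29701}$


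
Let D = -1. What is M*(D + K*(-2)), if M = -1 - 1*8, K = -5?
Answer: -81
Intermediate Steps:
M = -9 (M = -1 - 8 = -9)
M*(D + K*(-2)) = -9*(-1 - 5*(-2)) = -9*(-1 + 10) = -9*9 = -81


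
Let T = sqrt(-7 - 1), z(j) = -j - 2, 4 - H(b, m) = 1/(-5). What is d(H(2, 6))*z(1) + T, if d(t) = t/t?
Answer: -3 + 2*I*sqrt(2) ≈ -3.0 + 2.8284*I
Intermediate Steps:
H(b, m) = 21/5 (H(b, m) = 4 - 1/(-5) = 4 - 1*(-1/5) = 4 + 1/5 = 21/5)
d(t) = 1
z(j) = -2 - j
T = 2*I*sqrt(2) (T = sqrt(-8) = 2*I*sqrt(2) ≈ 2.8284*I)
d(H(2, 6))*z(1) + T = 1*(-2 - 1*1) + 2*I*sqrt(2) = 1*(-2 - 1) + 2*I*sqrt(2) = 1*(-3) + 2*I*sqrt(2) = -3 + 2*I*sqrt(2)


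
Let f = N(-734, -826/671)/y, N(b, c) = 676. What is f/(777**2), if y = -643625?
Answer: -676/388575077625 ≈ -1.7397e-9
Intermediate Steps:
f = -676/643625 (f = 676/(-643625) = 676*(-1/643625) = -676/643625 ≈ -0.0010503)
f/(777**2) = -676/(643625*(777**2)) = -676/643625/603729 = -676/643625*1/603729 = -676/388575077625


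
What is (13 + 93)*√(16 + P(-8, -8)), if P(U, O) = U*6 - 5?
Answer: 106*I*√37 ≈ 644.77*I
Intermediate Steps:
P(U, O) = -5 + 6*U (P(U, O) = 6*U - 5 = -5 + 6*U)
(13 + 93)*√(16 + P(-8, -8)) = (13 + 93)*√(16 + (-5 + 6*(-8))) = 106*√(16 + (-5 - 48)) = 106*√(16 - 53) = 106*√(-37) = 106*(I*√37) = 106*I*√37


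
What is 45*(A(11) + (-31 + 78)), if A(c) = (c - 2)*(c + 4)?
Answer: 8190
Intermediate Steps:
A(c) = (-2 + c)*(4 + c)
45*(A(11) + (-31 + 78)) = 45*((-8 + 11**2 + 2*11) + (-31 + 78)) = 45*((-8 + 121 + 22) + 47) = 45*(135 + 47) = 45*182 = 8190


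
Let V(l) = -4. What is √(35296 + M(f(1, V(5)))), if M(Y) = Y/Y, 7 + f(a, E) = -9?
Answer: √35297 ≈ 187.88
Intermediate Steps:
f(a, E) = -16 (f(a, E) = -7 - 9 = -16)
M(Y) = 1
√(35296 + M(f(1, V(5)))) = √(35296 + 1) = √35297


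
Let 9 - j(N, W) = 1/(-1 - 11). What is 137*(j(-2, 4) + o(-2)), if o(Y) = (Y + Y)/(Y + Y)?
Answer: 16577/12 ≈ 1381.4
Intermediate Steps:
o(Y) = 1 (o(Y) = (2*Y)/((2*Y)) = (2*Y)*(1/(2*Y)) = 1)
j(N, W) = 109/12 (j(N, W) = 9 - 1/(-1 - 11) = 9 - 1/(-12) = 9 - 1*(-1/12) = 9 + 1/12 = 109/12)
137*(j(-2, 4) + o(-2)) = 137*(109/12 + 1) = 137*(121/12) = 16577/12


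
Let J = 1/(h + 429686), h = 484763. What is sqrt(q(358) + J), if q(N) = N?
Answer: sqrt(299365677463607)/914449 ≈ 18.921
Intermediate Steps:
J = 1/914449 (J = 1/(484763 + 429686) = 1/914449 ≈ 1.0936e-6)
sqrt(q(358) + J) = sqrt(358 + 1/914449) = sqrt(327372743/914449) = sqrt(299365677463607)/914449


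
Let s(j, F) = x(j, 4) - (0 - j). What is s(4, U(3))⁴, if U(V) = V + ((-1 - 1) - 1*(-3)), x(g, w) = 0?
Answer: 256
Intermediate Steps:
U(V) = 1 + V (U(V) = V + (-2 + 3) = V + 1 = 1 + V)
s(j, F) = j (s(j, F) = 0 - (0 - j) = 0 - (-1)*j = 0 + j = j)
s(4, U(3))⁴ = 4⁴ = 256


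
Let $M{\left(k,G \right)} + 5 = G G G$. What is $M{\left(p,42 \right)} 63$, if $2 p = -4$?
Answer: $4667229$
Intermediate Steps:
$p = -2$ ($p = \frac{1}{2} \left(-4\right) = -2$)
$M{\left(k,G \right)} = -5 + G^{3}$ ($M{\left(k,G \right)} = -5 + G G G = -5 + G^{2} G = -5 + G^{3}$)
$M{\left(p,42 \right)} 63 = \left(-5 + 42^{3}\right) 63 = \left(-5 + 74088\right) 63 = 74083 \cdot 63 = 4667229$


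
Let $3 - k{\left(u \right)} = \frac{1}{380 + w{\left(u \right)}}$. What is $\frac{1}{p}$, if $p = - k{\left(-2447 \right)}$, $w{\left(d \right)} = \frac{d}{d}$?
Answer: $- \frac{381}{1142} \approx -0.33363$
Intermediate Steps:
$w{\left(d \right)} = 1$
$k{\left(u \right)} = \frac{1142}{381}$ ($k{\left(u \right)} = 3 - \frac{1}{380 + 1} = 3 - \frac{1}{381} = \frac{1142}{381}$)
$p = - \frac{1142}{381}$ ($p = \left(-1\right) \frac{1142}{381} = - \frac{1142}{381} \approx -2.9974$)
$\frac{1}{p} = \frac{1}{- \frac{1142}{381}} = - \frac{381}{1142}$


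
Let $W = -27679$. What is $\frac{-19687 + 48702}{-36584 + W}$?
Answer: $- \frac{29015}{64263} \approx -0.4515$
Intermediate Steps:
$\frac{-19687 + 48702}{-36584 + W} = \frac{-19687 + 48702}{-36584 - 27679} = \frac{29015}{-64263} = 29015 \left(- \frac{1}{64263}\right) = - \frac{29015}{64263}$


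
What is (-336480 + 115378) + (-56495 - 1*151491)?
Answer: -429088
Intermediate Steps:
(-336480 + 115378) + (-56495 - 1*151491) = -221102 + (-56495 - 151491) = -221102 - 207986 = -429088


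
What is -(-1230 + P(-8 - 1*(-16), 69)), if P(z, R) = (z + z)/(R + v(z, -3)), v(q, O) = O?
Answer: 40582/33 ≈ 1229.8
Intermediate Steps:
P(z, R) = 2*z/(-3 + R) (P(z, R) = (z + z)/(R - 3) = (2*z)/(-3 + R) = 2*z/(-3 + R))
-(-1230 + P(-8 - 1*(-16), 69)) = -(-1230 + 2*(-8 - 1*(-16))/(-3 + 69)) = -(-1230 + 2*(-8 + 16)/66) = -(-1230 + 2*8*(1/66)) = -(-1230 + 8/33) = -1*(-40582/33) = 40582/33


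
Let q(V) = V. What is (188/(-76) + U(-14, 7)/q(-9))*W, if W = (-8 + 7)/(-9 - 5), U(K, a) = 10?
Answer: -613/2394 ≈ -0.25606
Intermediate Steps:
W = 1/14 (W = -1/(-14) = -1*(-1/14) = 1/14 ≈ 0.071429)
(188/(-76) + U(-14, 7)/q(-9))*W = (188/(-76) + 10/(-9))*(1/14) = (188*(-1/76) + 10*(-⅑))*(1/14) = (-47/19 - 10/9)*(1/14) = -613/171*1/14 = -613/2394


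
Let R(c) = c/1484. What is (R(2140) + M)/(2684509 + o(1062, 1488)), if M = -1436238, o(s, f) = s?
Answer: -532843763/996346841 ≈ -0.53480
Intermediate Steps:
R(c) = c/1484 (R(c) = c*(1/1484) = c/1484)
(R(2140) + M)/(2684509 + o(1062, 1488)) = ((1/1484)*2140 - 1436238)/(2684509 + 1062) = (535/371 - 1436238)/2685571 = -532843763/371*1/2685571 = -532843763/996346841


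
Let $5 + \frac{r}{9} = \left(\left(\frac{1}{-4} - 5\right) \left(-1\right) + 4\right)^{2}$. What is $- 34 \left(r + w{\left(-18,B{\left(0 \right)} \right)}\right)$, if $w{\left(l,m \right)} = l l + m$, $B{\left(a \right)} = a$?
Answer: $- \frac{285345}{8} \approx -35668.0$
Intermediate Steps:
$w{\left(l,m \right)} = m + l^{2}$ ($w{\left(l,m \right)} = l^{2} + m = m + l^{2}$)
$r = \frac{11601}{16}$ ($r = -45 + 9 \left(\left(\frac{1}{-4} - 5\right) \left(-1\right) + 4\right)^{2} = -45 + 9 \left(\left(- \frac{1}{4} - 5\right) \left(-1\right) + 4\right)^{2} = -45 + 9 \left(\left(- \frac{21}{4}\right) \left(-1\right) + 4\right)^{2} = -45 + 9 \left(\frac{21}{4} + 4\right)^{2} = -45 + 9 \left(\frac{37}{4}\right)^{2} = -45 + 9 \cdot \frac{1369}{16} = -45 + \frac{12321}{16} = \frac{11601}{16} \approx 725.06$)
$- 34 \left(r + w{\left(-18,B{\left(0 \right)} \right)}\right) = - 34 \left(\frac{11601}{16} + \left(0 + \left(-18\right)^{2}\right)\right) = - 34 \left(\frac{11601}{16} + \left(0 + 324\right)\right) = - 34 \left(\frac{11601}{16} + 324\right) = \left(-34\right) \frac{16785}{16} = - \frac{285345}{8}$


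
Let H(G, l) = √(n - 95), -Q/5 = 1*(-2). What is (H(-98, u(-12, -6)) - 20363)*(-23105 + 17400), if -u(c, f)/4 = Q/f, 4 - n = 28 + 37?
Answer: 116170915 - 11410*I*√39 ≈ 1.1617e+8 - 71255.0*I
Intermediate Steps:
n = -61 (n = 4 - (28 + 37) = 4 - 1*65 = 4 - 65 = -61)
Q = 10 (Q = -5*(-2) = 10)
u(c, f) = -40/f
H(G, l) = 2*I*√39 (H(G, l) = √(-61 - 95) = √(-156) = 2*I*√39)
(H(-98, u(-12, -6)) - 20363)*(-23105 + 17400) = (2*I*√39 - 20363)*(-23105 + 17400) = (-20363 + 2*I*√39)*(-5705) = 116170915 - 11410*I*√39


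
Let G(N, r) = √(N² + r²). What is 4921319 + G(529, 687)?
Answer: 4921319 + √751810 ≈ 4.9222e+6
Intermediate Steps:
4921319 + G(529, 687) = 4921319 + √(529² + 687²) = 4921319 + √(279841 + 471969) = 4921319 + √751810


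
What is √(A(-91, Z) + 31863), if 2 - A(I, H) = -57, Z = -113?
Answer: √31922 ≈ 178.67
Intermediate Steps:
A(I, H) = 59 (A(I, H) = 2 - 1*(-57) = 2 + 57 = 59)
√(A(-91, Z) + 31863) = √(59 + 31863) = √31922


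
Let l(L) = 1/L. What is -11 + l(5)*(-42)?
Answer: -97/5 ≈ -19.400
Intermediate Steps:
l(L) = 1/L
-11 + l(5)*(-42) = -11 - 42/5 = -97/5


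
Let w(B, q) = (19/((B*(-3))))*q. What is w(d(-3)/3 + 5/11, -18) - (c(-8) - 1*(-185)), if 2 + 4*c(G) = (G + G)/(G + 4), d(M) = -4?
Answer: -18283/58 ≈ -315.22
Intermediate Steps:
c(G) = -½ + G/(2*(4 + G)) (c(G) = -½ + ((G + G)/(G + 4))/4 = -½ + ((2*G)/(4 + G))/4 = -½ + (2*G/(4 + G))/4 = -½ + G/(2*(4 + G)))
w(B, q) = -19*q/(3*B) (w(B, q) = (19/((-3*B)))*q = (19*(-1/(3*B)))*q = (-19/(3*B))*q = -19*q/(3*B))
w(d(-3)/3 + 5/11, -18) - (c(-8) - 1*(-185)) = -19/3*(-18)/(-4/3 + 5/11) - (-2/(4 - 8) - 1*(-185)) = -19/3*(-18)/(-4*⅓ + 5*(1/11)) - (-2/(-4) + 185) = -19/3*(-18)/(-4/3 + 5/11) - (-2*(-¼) + 185) = -19/3*(-18)/(-29/33) - (½ + 185) = -19/3*(-18)*(-33/29) - 1*371/2 = -3762/29 - 371/2 = -18283/58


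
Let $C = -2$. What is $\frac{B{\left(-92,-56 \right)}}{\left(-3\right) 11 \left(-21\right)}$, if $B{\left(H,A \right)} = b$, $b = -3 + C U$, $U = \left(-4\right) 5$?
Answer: $\frac{37}{693} \approx 0.053391$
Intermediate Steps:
$U = -20$
$b = 37$ ($b = -3 - -40 = -3 + 40 = 37$)
$B{\left(H,A \right)} = 37$
$\frac{B{\left(-92,-56 \right)}}{\left(-3\right) 11 \left(-21\right)} = \frac{37}{\left(-3\right) 11 \left(-21\right)} = \frac{37}{\left(-33\right) \left(-21\right)} = \frac{37}{693}$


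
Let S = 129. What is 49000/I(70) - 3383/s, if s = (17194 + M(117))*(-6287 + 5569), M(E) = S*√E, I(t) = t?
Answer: 73803481464351/105433503401 - 1309221*√13/210867006802 ≈ 700.00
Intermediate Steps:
M(E) = 129*√E
s = -12345292 - 277866*√13 (s = (17194 + 129*√117)*(-6287 + 5569) = (17194 + 129*(3*√13))*(-718) = (17194 + 387*√13)*(-718) = -12345292 - 277866*√13 ≈ -1.3347e+7)
49000/I(70) - 3383/s = 49000/70 - 3383/(-12345292 - 277866*√13) = 49000*(1/70) - 3383/(-12345292 - 277866*√13) = 700 - 3383/(-12345292 - 277866*√13)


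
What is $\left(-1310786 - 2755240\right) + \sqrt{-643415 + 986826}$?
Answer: $-4066026 + \sqrt{343411} \approx -4.0654 \cdot 10^{6}$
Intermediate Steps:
$\left(-1310786 - 2755240\right) + \sqrt{-643415 + 986826} = -4066026 + \sqrt{343411}$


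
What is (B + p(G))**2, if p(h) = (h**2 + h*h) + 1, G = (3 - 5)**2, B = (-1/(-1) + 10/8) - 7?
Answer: 12769/16 ≈ 798.06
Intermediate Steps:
B = -19/4 (B = (-1*(-1) + 10*(1/8)) - 7 = (1 + 5/4) - 7 = 9/4 - 7 = -19/4 ≈ -4.7500)
G = 4 (G = (-2)**2 = 4)
p(h) = 1 + 2*h**2 (p(h) = (h**2 + h**2) + 1 = 2*h**2 + 1 = 1 + 2*h**2)
(B + p(G))**2 = (-19/4 + (1 + 2*4**2))**2 = (-19/4 + (1 + 2*16))**2 = (-19/4 + (1 + 32))**2 = (-19/4 + 33)**2 = (113/4)**2 = 12769/16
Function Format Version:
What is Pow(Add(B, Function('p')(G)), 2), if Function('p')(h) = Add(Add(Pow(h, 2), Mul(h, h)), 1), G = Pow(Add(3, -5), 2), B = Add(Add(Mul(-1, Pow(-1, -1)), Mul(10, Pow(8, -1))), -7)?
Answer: Rational(12769, 16) ≈ 798.06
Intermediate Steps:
B = Rational(-19, 4) (B = Add(Add(Mul(-1, -1), Mul(10, Rational(1, 8))), -7) = Add(Add(1, Rational(5, 4)), -7) = Add(Rational(9, 4), -7) = Rational(-19, 4) ≈ -4.7500)
G = 4 (G = Pow(-2, 2) = 4)
Function('p')(h) = Add(1, Mul(2, Pow(h, 2))) (Function('p')(h) = Add(Add(Pow(h, 2), Pow(h, 2)), 1) = Add(Mul(2, Pow(h, 2)), 1) = Add(1, Mul(2, Pow(h, 2))))
Pow(Add(B, Function('p')(G)), 2) = Pow(Add(Rational(-19, 4), Add(1, Mul(2, Pow(4, 2)))), 2) = Pow(Add(Rational(-19, 4), Add(1, Mul(2, 16))), 2) = Pow(Add(Rational(-19, 4), Add(1, 32)), 2) = Pow(Add(Rational(-19, 4), 33), 2) = Pow(Rational(113, 4), 2) = Rational(12769, 16)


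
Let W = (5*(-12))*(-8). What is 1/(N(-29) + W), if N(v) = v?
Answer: 1/451 ≈ 0.0022173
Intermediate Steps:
W = 480 (W = -60*(-8) = 480)
1/(N(-29) + W) = 1/(-29 + 480) = 1/451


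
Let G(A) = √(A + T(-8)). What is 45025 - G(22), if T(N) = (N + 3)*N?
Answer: 45025 - √62 ≈ 45017.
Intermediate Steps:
T(N) = N*(3 + N) (T(N) = (3 + N)*N = N*(3 + N))
G(A) = √(40 + A) (G(A) = √(A - 8*(3 - 8)) = √(A - 8*(-5)) = √(A + 40) = √(40 + A))
45025 - G(22) = 45025 - √(40 + 22) = 45025 - √62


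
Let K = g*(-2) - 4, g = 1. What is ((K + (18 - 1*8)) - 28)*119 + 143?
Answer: -2713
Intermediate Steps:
K = -6 (K = 1*(-2) - 4 = -2 - 4 = -6)
((K + (18 - 1*8)) - 28)*119 + 143 = ((-6 + (18 - 1*8)) - 28)*119 + 143 = ((-6 + (18 - 8)) - 28)*119 + 143 = ((-6 + 10) - 28)*119 + 143 = (4 - 28)*119 + 143 = -24*119 + 143 = -2856 + 143 = -2713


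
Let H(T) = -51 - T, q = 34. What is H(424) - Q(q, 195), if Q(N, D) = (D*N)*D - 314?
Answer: -1293011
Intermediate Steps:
Q(N, D) = -314 + N*D**2 (Q(N, D) = N*D**2 - 314 = -314 + N*D**2)
H(424) - Q(q, 195) = (-51 - 1*424) - (-314 + 34*195**2) = (-51 - 424) - (-314 + 34*38025) = -475 - (-314 + 1292850) = -475 - 1*1292536 = -475 - 1292536 = -1293011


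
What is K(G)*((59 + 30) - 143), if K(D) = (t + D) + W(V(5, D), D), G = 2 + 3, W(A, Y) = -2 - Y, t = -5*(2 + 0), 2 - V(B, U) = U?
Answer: 648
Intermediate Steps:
V(B, U) = 2 - U
t = -10 (t = -5*2 = -10)
G = 5
K(D) = -12 (K(D) = (-10 + D) + (-2 - D) = -12)
K(G)*((59 + 30) - 143) = -12*((59 + 30) - 143) = -12*(89 - 143) = -12*(-54) = 648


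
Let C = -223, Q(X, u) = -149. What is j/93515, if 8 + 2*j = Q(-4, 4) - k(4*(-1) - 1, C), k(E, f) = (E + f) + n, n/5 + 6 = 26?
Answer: -29/187030 ≈ -0.00015506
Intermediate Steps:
n = 100 (n = -30 + 5*26 = -30 + 130 = 100)
k(E, f) = 100 + E + f (k(E, f) = (E + f) + 100 = 100 + E + f)
j = -29/2 (j = -4 + (-149 - (100 + (4*(-1) - 1) - 223))/2 = -4 + (-149 - (100 + (-4 - 1) - 223))/2 = -4 + (-149 - (100 - 5 - 223))/2 = -4 + (-149 - 1*(-128))/2 = -4 + (-149 + 128)/2 = -4 + (½)*(-21) = -4 - 21/2 = -29/2 ≈ -14.500)
j/93515 = -29/2/93515 = -29/2*1/93515 = -29/187030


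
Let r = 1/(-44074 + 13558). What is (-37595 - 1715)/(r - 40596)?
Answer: 1199583960/1238827537 ≈ 0.96832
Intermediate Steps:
r = -1/30516 (r = 1/(-30516) = -1/30516 ≈ -3.2770e-5)
(-37595 - 1715)/(r - 40596) = (-37595 - 1715)/(-1/30516 - 40596) = -39310/(-1238827537/30516) = -39310*(-30516/1238827537) = 1199583960/1238827537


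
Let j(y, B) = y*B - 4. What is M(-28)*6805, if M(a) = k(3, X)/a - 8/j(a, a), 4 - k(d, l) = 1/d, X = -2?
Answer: -349777/364 ≈ -960.93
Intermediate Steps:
j(y, B) = -4 + B*y (j(y, B) = B*y - 4 = -4 + B*y)
k(d, l) = 4 - 1/d
M(a) = -8/(-4 + a²) + 11/(3*a) (M(a) = (4 - 1/3)/a - 8/(-4 + a*a) = (4 - 1*⅓)/a - 8/(-4 + a²) = (4 - ⅓)/a - 8/(-4 + a²) = 11/(3*a) - 8/(-4 + a²) = -8/(-4 + a²) + 11/(3*a))
M(-28)*6805 = ((⅓)*(-44 - 24*(-28) + 11*(-28)²)/(-28*(-4 + (-28)²)))*6805 = ((⅓)*(-1/28)*(-44 + 672 + 11*784)/(-4 + 784))*6805 = ((⅓)*(-1/28)*(-44 + 672 + 8624)/780)*6805 = ((⅓)*(-1/28)*(1/780)*9252)*6805 = -257/1820*6805 = -349777/364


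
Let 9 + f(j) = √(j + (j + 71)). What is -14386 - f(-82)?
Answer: -14377 - I*√93 ≈ -14377.0 - 9.6436*I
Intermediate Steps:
f(j) = -9 + √(71 + 2*j) (f(j) = -9 + √(j + (j + 71)) = -9 + √(j + (71 + j)) = -9 + √(71 + 2*j))
-14386 - f(-82) = -14386 - (-9 + √(71 + 2*(-82))) = -14386 - (-9 + √(71 - 164)) = -14386 - (-9 + √(-93)) = -14386 - (-9 + I*√93) = -14386 + (9 - I*√93) = -14377 - I*√93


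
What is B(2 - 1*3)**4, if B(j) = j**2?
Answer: 1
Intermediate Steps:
B(2 - 1*3)**4 = ((2 - 1*3)**2)**4 = ((2 - 3)**2)**4 = ((-1)**2)**4 = 1**4 = 1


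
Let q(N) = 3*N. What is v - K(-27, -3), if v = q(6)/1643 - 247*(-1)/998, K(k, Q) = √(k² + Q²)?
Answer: 423785/1639714 - 3*√82 ≈ -26.908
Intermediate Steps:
K(k, Q) = √(Q² + k²)
v = 423785/1639714 (v = (3*6)/1643 - 247*(-1)/998 = 18*(1/1643) + 247*(1/998) = 18/1643 + 247/998 = 423785/1639714 ≈ 0.25845)
v - K(-27, -3) = 423785/1639714 - √((-3)² + (-27)²) = 423785/1639714 - √(9 + 729) = 423785/1639714 - √738 = 423785/1639714 - 3*√82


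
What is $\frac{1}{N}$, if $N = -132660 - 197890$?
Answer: $- \frac{1}{330550} \approx -3.0253 \cdot 10^{-6}$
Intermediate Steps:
$N = -330550$ ($N = -132660 - 197890 = -330550$)
$\frac{1}{N} = \frac{1}{-330550} = - \frac{1}{330550}$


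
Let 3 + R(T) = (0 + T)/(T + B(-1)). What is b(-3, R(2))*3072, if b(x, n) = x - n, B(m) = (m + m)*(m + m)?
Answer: -1024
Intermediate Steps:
B(m) = 4*m² (B(m) = (2*m)*(2*m) = 4*m²)
R(T) = -3 + T/(4 + T) (R(T) = -3 + (0 + T)/(T + 4*(-1)²) = -3 + T/(T + 4*1) = -3 + T/(T + 4) = -3 + T/(4 + T))
b(-3, R(2))*3072 = (-3 - 2*(-6 - 1*2)/(4 + 2))*3072 = (-3 - 2*(-6 - 2)/6)*3072 = (-3 - 2*(-8)/6)*3072 = (-3 - 1*(-8/3))*3072 = (-3 + 8/3)*3072 = -⅓*3072 = -1024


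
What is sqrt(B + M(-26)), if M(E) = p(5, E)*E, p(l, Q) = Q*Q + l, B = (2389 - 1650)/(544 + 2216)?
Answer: I*sqrt(33718796490)/1380 ≈ 133.06*I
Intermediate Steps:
B = 739/2760 ≈ 0.26775
p(l, Q) = l + Q**2 (p(l, Q) = Q**2 + l = l + Q**2)
M(E) = E*(5 + E**2) (M(E) = (5 + E**2)*E = E*(5 + E**2))
sqrt(B + M(-26)) = sqrt(739/2760 - 26*(5 + (-26)**2)) = sqrt(739/2760 - 26*(5 + 676)) = sqrt(739/2760 - 26*681) = sqrt(739/2760 - 17706) = sqrt(-48867821/2760) = I*sqrt(33718796490)/1380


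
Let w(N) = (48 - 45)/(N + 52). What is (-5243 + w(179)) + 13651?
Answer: 647417/77 ≈ 8408.0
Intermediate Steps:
w(N) = 3/(52 + N)
(-5243 + w(179)) + 13651 = (-5243 + 3/(52 + 179)) + 13651 = (-5243 + 3/231) + 13651 = (-5243 + 3*(1/231)) + 13651 = (-5243 + 1/77) + 13651 = -403710/77 + 13651 = 647417/77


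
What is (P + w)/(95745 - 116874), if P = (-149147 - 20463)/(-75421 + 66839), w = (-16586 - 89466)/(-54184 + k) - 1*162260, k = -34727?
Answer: 8842424234539/1151582118147 ≈ 7.6785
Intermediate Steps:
w = -14426592808/88911 (w = (-16586 - 89466)/(-54184 - 34727) - 1*162260 = -106052/(-88911) - 162260 = -106052*(-1/88911) - 162260 = 106052/88911 - 162260 = -14426592808/88911 ≈ -1.6226e+5)
P = 12115/613 (P = -169610/(-8582) = -169610*(-1/8582) = 12115/613 ≈ 19.763)
(P + w)/(95745 - 116874) = (12115/613 - 14426592808/88911)/(95745 - 116874) = -8842424234539/54502443/(-21129) = -8842424234539/54502443*(-1/21129) = 8842424234539/1151582118147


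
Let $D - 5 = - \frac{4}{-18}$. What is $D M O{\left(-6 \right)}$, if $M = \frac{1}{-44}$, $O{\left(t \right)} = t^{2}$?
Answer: $- \frac{47}{11} \approx -4.2727$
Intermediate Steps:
$D = \frac{47}{9}$ ($D = 5 - \frac{4}{-18} = 5 - - \frac{2}{9} = 5 + \frac{2}{9} = \frac{47}{9} \approx 5.2222$)
$M = - \frac{1}{44} \approx -0.022727$
$D M O{\left(-6 \right)} = \frac{47}{9} \left(- \frac{1}{44}\right) \left(-6\right)^{2} = \left(- \frac{47}{396}\right) 36 = - \frac{47}{11}$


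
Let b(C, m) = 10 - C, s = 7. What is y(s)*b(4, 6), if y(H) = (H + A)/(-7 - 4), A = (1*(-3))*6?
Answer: 6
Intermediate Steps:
A = -18 (A = -3*6 = -18)
y(H) = 18/11 - H/11 (y(H) = (H - 18)/(-7 - 4) = (-18 + H)/(-11) = (-18 + H)*(-1/11) = 18/11 - H/11)
y(s)*b(4, 6) = (18/11 - 1/11*7)*(10 - 1*4) = (18/11 - 7/11)*(10 - 4) = 1*6 = 6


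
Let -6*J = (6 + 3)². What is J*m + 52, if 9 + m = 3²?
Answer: 52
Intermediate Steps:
m = 0 (m = -9 + 3² = -9 + 9 = 0)
J = -27/2 (J = -(6 + 3)²/6 = -⅙*9² = -⅙*81 = -27/2 ≈ -13.500)
J*m + 52 = -27/2*0 + 52 = 0 + 52 = 52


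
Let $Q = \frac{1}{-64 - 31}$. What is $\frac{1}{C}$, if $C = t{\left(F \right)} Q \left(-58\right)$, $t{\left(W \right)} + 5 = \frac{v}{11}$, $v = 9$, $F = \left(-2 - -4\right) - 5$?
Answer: $- \frac{1045}{2668} \approx -0.39168$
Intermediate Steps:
$F = -3$ ($F = \left(-2 + 4\right) - 5 = 2 - 5 = -3$)
$t{\left(W \right)} = - \frac{46}{11}$ ($t{\left(W \right)} = -5 + \frac{9}{11} = - \frac{46}{11}$)
$Q = - \frac{1}{95}$ ($Q = \frac{1}{-95} = - \frac{1}{95} \approx -0.010526$)
$C = - \frac{2668}{1045}$ ($C = \left(- \frac{46}{11}\right) \left(- \frac{1}{95}\right) \left(-58\right) = \frac{46}{1045} \left(-58\right) = - \frac{2668}{1045} \approx -2.5531$)
$\frac{1}{C} = \frac{1}{- \frac{2668}{1045}} = - \frac{1045}{2668}$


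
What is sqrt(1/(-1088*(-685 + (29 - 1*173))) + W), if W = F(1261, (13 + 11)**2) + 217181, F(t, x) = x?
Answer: sqrt(2767954854944845)/112744 ≈ 466.64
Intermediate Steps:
W = 217757 (W = (13 + 11)**2 + 217181 = 24**2 + 217181 = 576 + 217181 = 217757)
sqrt(1/(-1088*(-685 + (29 - 1*173))) + W) = sqrt(1/(-1088*(-685 + (29 - 1*173))) + 217757) = sqrt(1/(-1088*(-685 + (29 - 173))) + 217757) = sqrt(1/(-1088*(-685 - 144)) + 217757) = sqrt(1/(-1088*(-829)) + 217757) = sqrt(1/901952 + 217757) = sqrt(196406361665/901952) = sqrt(2767954854944845)/112744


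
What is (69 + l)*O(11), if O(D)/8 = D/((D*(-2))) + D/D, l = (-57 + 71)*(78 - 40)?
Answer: 2404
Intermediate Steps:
l = 532 (l = 14*38 = 532)
O(D) = 4 (O(D) = 8*(D/((D*(-2))) + D/D) = 8*(D/((-2*D)) + 1) = 8*(D*(-1/(2*D)) + 1) = 8*(-½ + 1) = 8*(½) = 4)
(69 + l)*O(11) = (69 + 532)*4 = 601*4 = 2404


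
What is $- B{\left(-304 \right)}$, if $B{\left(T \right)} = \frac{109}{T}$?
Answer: $\frac{109}{304} \approx 0.35855$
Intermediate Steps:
$- B{\left(-304 \right)} = - \frac{109}{-304} = - \frac{109 \left(-1\right)}{304} = \left(-1\right) \left(- \frac{109}{304}\right) = \frac{109}{304}$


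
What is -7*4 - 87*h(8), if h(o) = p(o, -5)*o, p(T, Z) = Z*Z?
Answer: -17428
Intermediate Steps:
p(T, Z) = Z²
h(o) = 25*o (h(o) = (-5)²*o = 25*o)
-7*4 - 87*h(8) = -7*4 - 2175*8 = -28 - 87*200 = -28 - 17400 = -17428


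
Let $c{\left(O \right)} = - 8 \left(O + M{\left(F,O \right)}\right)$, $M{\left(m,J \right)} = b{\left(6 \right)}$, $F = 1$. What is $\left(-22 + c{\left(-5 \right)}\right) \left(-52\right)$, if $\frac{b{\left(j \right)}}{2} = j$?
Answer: $4056$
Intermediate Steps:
$b{\left(j \right)} = 2 j$
$M{\left(m,J \right)} = 12$ ($M{\left(m,J \right)} = 2 \cdot 6 = 12$)
$c{\left(O \right)} = -96 - 8 O$ ($c{\left(O \right)} = - 8 \left(O + 12\right) = - 8 \left(12 + O\right) = -96 - 8 O$)
$\left(-22 + c{\left(-5 \right)}\right) \left(-52\right) = \left(-22 - 56\right) \left(-52\right) = \left(-78\right) \left(-52\right) = 4056$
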